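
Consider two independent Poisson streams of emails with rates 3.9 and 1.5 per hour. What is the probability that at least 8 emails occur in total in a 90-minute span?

0.5609

Independent Poisson processes superpose: combined rate λ = 3.9 + 1.5 = 5.4 per hour.
Over the interval, μ = 5.4 × 1.5 = 8.1 (a 90-minute span = 1.5 hours).
P(N ≥ 8) = 1 − P(N ≤ 7) ≈ 0.5609.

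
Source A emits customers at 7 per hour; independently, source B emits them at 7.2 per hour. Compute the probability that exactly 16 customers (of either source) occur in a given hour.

Independent Poisson processes superpose: combined rate λ = 7 + 7.2 = 14.2 per hour.
So μ = 14.2.
P(N = 16) = e^(−14.2) · 14.2^16/16! ≈ 0.0889.

0.0889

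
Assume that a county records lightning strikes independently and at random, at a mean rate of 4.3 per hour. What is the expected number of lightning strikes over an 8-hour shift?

E[N] = λt = 4.3 × 8 = 34.4 (an 8-hour shift = 8 hours).

34.4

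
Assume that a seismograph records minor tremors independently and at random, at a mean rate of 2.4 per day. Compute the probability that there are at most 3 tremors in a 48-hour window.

Over the interval, μ = 2.4 × 2 = 4.8 (a 48-hour window = 2 days).
P(N ≤ 3) = Σ_{j=0}^{3} e^(−μ) μ^j/j! ≈ 0.2942.

0.2942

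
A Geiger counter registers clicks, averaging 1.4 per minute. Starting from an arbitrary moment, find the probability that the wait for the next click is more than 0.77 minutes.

The wait for the next event is exponential with rate λ = 1.4 per minute.
P(T > 0.77) = e^(−λt) = e^(−1.4 × 0.77) = e^(−1.078) ≈ 0.3403.

0.3403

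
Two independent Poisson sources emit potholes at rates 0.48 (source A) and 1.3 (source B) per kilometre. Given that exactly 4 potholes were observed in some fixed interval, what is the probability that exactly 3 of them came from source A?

Given the total, each event is independently from source A with probability p = λ_A/(λ_A+λ_B) = 0.48/1.78 ≈ 0.2697.
So K ~ Binomial(4, 0.48/1.78): P(K = 3) = C(4,3) · (0.48/1.78)^3 · (1.3/1.78)^1 ≈ 0.0573.

0.0573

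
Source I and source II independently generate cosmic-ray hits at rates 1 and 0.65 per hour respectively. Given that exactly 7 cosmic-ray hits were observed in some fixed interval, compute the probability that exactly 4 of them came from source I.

0.2887

Given the total, each event is independently from source I with probability p = λ_I/(λ_I+λ_II) = 1/1.65 ≈ 0.6061.
So K ~ Binomial(7, 1/1.65): P(K = 4) = C(7,4) · (1/1.65)^4 · (0.65/1.65)^3 ≈ 0.2887.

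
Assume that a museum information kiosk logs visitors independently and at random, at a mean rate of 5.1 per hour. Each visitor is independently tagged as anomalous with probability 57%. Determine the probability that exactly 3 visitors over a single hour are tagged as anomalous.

0.2237

Thinning: the visitors that are tagged as anomalous themselves form a Poisson process with rate 0.57 × 5.1 = 2.907 per hour.
So μ = 2.907.
P(N = 3) = e^(−2.907) · 2.907^3/3! ≈ 0.2237.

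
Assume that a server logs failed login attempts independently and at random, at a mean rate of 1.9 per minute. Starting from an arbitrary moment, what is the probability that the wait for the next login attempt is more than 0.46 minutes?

The wait for the next event is exponential with rate λ = 1.9 per minute.
P(T > 0.46) = e^(−λt) = e^(−1.9 × 0.46) = e^(−0.874) ≈ 0.4173.

0.4173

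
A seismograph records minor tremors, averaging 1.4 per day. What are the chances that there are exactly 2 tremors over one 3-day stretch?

0.1323

Over the interval, μ = 1.4 × 3 = 4.2 (a 3-day stretch = 3 days).
P(N = 2) = e^(−μ) μ^2/2! = e^(−4.2) · 4.2^2/2 ≈ 0.1323.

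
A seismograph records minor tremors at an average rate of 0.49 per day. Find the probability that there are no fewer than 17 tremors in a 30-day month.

Over the interval, μ = 0.49 × 30 = 14.7 (a 30-day month = 30 days).
P(N ≥ 17) = 1 − P(N ≤ 16) = 1 − Σ_{j=0}^{16} e^(−μ) μ^j/j! ≈ 0.3074.

0.3074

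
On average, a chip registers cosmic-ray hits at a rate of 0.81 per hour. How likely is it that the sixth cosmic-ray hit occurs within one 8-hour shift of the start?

Over the interval, μ = 0.81 × 8 = 6.48 (an 8-hour shift = 8 hours).
The sixth arrival falls in the interval iff at least 6 events occur there: P(S_6 ≤ t) = P(N ≥ 6) = 1 − P(N ≤ 5) ≈ 0.6280.

0.6280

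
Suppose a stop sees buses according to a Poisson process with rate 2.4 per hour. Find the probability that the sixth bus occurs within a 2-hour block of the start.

Over the interval, μ = 2.4 × 2 = 4.8 (a 2-hour block = 2 hours).
The sixth arrival falls in the interval iff at least 6 events occur there: P(S_6 ≤ t) = P(N ≥ 6) = 1 − P(N ≤ 5) ≈ 0.3490.

0.3490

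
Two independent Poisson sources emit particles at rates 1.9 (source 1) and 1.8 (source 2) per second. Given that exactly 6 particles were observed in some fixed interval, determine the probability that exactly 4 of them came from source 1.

0.2469

Given the total, each event is independently from source 1 with probability p = λ_1/(λ_1+λ_2) = 1.9/3.7 ≈ 0.5135.
So K ~ Binomial(6, 1.9/3.7): P(K = 4) = C(6,4) · (1.9/3.7)^4 · (1.8/3.7)^2 ≈ 0.2469.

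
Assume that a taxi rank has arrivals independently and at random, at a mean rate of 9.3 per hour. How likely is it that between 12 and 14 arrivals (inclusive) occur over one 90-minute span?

Over the interval, μ = 9.3 × 1.5 = 13.95 (a 90-minute span = 1.5 hours).
P(12 ≤ N ≤ 14) = Σ_{j=12}^{14} e^(−13.95) · 13.95^j/j! ≈ 0.3115.

0.3115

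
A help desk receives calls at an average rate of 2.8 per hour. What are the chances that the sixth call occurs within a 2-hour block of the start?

Over the interval, μ = 2.8 × 2 = 5.6 (a 2-hour block = 2 hours).
The sixth arrival falls in the interval iff at least 6 events occur there: P(S_6 ≤ t) = P(N ≥ 6) = 1 − P(N ≤ 5) ≈ 0.4881.

0.4881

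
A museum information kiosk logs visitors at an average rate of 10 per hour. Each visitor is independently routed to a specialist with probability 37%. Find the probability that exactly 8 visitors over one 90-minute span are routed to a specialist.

Thinning: the visitors that are routed to a specialist themselves form a Poisson process with rate 0.37 × 10 = 3.7 per hour.
Over the interval, μ = 3.7 × 1.5 = 5.55 (a 90-minute span = 1.5 hours).
P(N = 8) = e^(−5.55) · 5.55^8/8! ≈ 0.0868.

0.0868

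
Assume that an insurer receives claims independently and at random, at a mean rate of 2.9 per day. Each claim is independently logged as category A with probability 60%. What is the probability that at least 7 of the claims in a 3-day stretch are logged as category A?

0.2706

Thinning: the claims that are logged as category A themselves form a Poisson process with rate 0.6 × 2.9 = 1.74 per day.
Over the interval, μ = 1.74 × 3 = 5.22 (a 3-day stretch = 3 days).
P(N ≥ 7) = 1 − P(N ≤ 6) ≈ 0.2706.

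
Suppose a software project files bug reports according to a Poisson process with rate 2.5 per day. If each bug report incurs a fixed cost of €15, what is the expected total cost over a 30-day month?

€1125

E[N] = 2.5 × 30 = 75 (a 30-day month = 30 days); E[cost] = 75 × €15 = €1125.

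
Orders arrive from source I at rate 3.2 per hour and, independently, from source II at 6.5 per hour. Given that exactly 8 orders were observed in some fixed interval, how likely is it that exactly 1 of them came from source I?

Given the total, each event is independently from source I with probability p = λ_I/(λ_I+λ_II) = 3.2/9.7 ≈ 0.3299.
So K ~ Binomial(8, 3.2/9.7): P(K = 1) = C(8,1) · (3.2/9.7)^1 · (6.5/9.7)^7 ≈ 0.1601.

0.1601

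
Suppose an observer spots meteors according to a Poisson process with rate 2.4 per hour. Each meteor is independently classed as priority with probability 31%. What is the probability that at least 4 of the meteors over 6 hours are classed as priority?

Thinning: the meteors that are classed as priority themselves form a Poisson process with rate 0.31 × 2.4 = 0.744 per hour.
Over the interval, μ = 0.744 × 6 = 4.464 (6 hours).
P(N ≥ 4) = 1 − P(N ≤ 3) ≈ 0.6516.

0.6516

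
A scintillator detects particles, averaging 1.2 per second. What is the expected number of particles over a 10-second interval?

12

E[N] = λt = 1.2 × 10 = 12 (a 10-second interval = 10 seconds).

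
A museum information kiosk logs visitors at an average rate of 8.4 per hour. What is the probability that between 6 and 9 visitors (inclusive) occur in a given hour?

0.5086

With mean μ = 8.4 per hour,
P(6 ≤ N ≤ 9) = Σ_{j=6}^{9} e^(−8.4) · 8.4^j/j! ≈ 0.5086.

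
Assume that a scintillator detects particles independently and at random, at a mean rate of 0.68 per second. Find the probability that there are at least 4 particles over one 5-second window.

0.4416

Over the interval, μ = 0.68 × 5 = 3.4 (a 5-second window = 5 seconds).
P(N ≥ 4) = 1 − P(N ≤ 3) = 1 − Σ_{j=0}^{3} e^(−μ) μ^j/j! ≈ 0.4416.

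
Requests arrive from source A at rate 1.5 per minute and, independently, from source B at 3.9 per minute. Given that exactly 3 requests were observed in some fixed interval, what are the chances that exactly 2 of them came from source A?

0.1672

Given the total, each event is independently from source A with probability p = λ_A/(λ_A+λ_B) = 1.5/5.4 ≈ 0.2778.
So K ~ Binomial(3, 1.5/5.4): P(K = 2) = C(3,2) · (1.5/5.4)^2 · (3.9/5.4)^1 ≈ 0.1672.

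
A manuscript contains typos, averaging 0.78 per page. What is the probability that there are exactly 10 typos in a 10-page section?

Over the interval, μ = 0.78 × 10 = 7.8 (a 10-page section = 10 pages).
P(N = 10) = e^(−μ) μ^10/10! = e^(−7.8) · 7.8^10/3628800 ≈ 0.0941.

0.0941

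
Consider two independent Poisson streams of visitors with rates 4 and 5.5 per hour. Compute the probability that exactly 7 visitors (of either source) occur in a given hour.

Independent Poisson processes superpose: combined rate λ = 4 + 5.5 = 9.5 per hour.
So μ = 9.5.
P(N = 7) = e^(−9.5) · 9.5^7/7! ≈ 0.1037.

0.1037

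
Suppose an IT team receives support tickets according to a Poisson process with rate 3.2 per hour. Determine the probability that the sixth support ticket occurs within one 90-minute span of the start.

0.3490

Over the interval, μ = 3.2 × 1.5 = 4.8 (a 90-minute span = 1.5 hours).
The sixth arrival falls in the interval iff at least 6 events occur there: P(S_6 ≤ t) = P(N ≥ 6) = 1 − P(N ≤ 5) ≈ 0.3490.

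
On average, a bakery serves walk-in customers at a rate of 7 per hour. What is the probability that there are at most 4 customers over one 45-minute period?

Over the interval, μ = 7 × 0.75 = 5.25 (a 45-minute period = 0.75 hours).
P(N ≤ 4) = Σ_{j=0}^{4} e^(−μ) μ^j/j! ≈ 0.3978.

0.3978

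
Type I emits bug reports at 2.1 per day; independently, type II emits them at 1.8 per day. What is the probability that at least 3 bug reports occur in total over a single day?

Independent Poisson processes superpose: combined rate λ = 2.1 + 1.8 = 3.9 per day.
So μ = 3.9.
P(N ≥ 3) = 1 − P(N ≤ 2) ≈ 0.7469.

0.7469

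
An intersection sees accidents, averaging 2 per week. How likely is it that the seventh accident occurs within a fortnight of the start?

0.1107

Over the interval, μ = 2 × 2 = 4 (a fortnight = 2 weeks).
The seventh arrival falls in the interval iff at least 7 events occur there: P(S_7 ≤ t) = P(N ≥ 7) = 1 − P(N ≤ 6) ≈ 0.1107.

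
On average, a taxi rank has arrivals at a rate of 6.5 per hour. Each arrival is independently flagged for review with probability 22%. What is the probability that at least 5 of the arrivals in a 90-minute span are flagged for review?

0.0667

Thinning: the arrivals that are flagged for review themselves form a Poisson process with rate 0.22 × 6.5 = 1.43 per hour.
Over the interval, μ = 1.43 × 1.5 = 2.145 (a 90-minute span = 1.5 hours).
P(N ≥ 5) = 1 − P(N ≤ 4) ≈ 0.0667.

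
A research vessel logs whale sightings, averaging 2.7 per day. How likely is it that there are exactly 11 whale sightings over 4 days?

Over the interval, μ = 2.7 × 4 = 10.8 (4 days).
P(N = 11) = e^(−μ) μ^11/11! = e^(−10.8) · 10.8^11/39916800 ≈ 0.1192.

0.1192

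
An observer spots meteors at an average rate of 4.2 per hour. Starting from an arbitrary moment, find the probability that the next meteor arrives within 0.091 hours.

0.3176

Inter-arrival times are exponential with rate λ = 4.2 per hour.
P(T ≤ 0.091) = 1 − e^(−λt) = 1 − e^(−4.2 × 0.091) = 1 − e^(−0.3822) ≈ 0.3176.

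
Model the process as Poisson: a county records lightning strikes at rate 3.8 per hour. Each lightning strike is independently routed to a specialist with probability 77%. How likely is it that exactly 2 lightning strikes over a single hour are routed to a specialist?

0.2295

Thinning: the lightning strikes that are routed to a specialist themselves form a Poisson process with rate 0.77 × 3.8 = 2.926 per hour.
So μ = 2.926.
P(N = 2) = e^(−2.926) · 2.926^2/2! ≈ 0.2295.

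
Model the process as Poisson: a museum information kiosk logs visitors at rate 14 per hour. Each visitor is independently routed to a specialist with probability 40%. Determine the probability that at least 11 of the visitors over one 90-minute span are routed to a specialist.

0.2257

Thinning: the visitors that are routed to a specialist themselves form a Poisson process with rate 0.4 × 14 = 5.6 per hour.
Over the interval, μ = 5.6 × 1.5 = 8.4 (a 90-minute span = 1.5 hours).
P(N ≥ 11) = 1 − P(N ≤ 10) ≈ 0.2257.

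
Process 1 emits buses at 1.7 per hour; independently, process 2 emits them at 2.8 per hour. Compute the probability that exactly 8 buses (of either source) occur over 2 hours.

Independent Poisson processes superpose: combined rate λ = 1.7 + 2.8 = 4.5 per hour.
Over the interval, μ = 4.5 × 2 = 9 (2 hours).
P(N = 8) = e^(−9) · 9^8/8! ≈ 0.1318.

0.1318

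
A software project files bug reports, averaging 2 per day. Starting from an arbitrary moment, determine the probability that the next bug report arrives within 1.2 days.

0.9093

Inter-arrival times are exponential with rate λ = 2 per day.
P(T ≤ 1.2) = 1 − e^(−λt) = 1 − e^(−2 × 1.2) = 1 − e^(−2.4) ≈ 0.9093.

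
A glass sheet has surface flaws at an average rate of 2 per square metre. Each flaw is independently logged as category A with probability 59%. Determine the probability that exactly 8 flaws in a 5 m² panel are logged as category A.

Thinning: the flaws that are logged as category A themselves form a Poisson process with rate 0.59 × 2 = 1.18 per square metre.
Over the interval, μ = 1.18 × 5 = 5.9 (a 5 m² panel = 5 square metres).
P(N = 8) = e^(−5.9) · 5.9^8/8! ≈ 0.0998.

0.0998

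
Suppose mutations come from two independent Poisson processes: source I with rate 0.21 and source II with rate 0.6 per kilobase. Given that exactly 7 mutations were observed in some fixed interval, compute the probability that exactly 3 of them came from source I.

0.1836

Given the total, each event is independently from source I with probability p = λ_I/(λ_I+λ_II) = 0.21/0.81 ≈ 0.2593.
So K ~ Binomial(7, 0.21/0.81): P(K = 3) = C(7,3) · (0.21/0.81)^3 · (0.6/0.81)^4 ≈ 0.1836.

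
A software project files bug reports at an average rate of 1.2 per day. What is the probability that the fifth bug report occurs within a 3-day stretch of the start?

0.2936

Over the interval, μ = 1.2 × 3 = 3.6 (a 3-day stretch = 3 days).
The fifth arrival falls in the interval iff at least 5 events occur there: P(S_5 ≤ t) = P(N ≥ 5) = 1 − P(N ≤ 4) ≈ 0.2936.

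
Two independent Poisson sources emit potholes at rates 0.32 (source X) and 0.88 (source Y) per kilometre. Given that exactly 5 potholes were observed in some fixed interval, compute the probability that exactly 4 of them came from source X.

0.0185

Given the total, each event is independently from source X with probability p = λ_X/(λ_X+λ_Y) = 0.32/1.2 ≈ 0.2667.
So K ~ Binomial(5, 0.32/1.2): P(K = 4) = C(5,4) · (0.32/1.2)^4 · (0.88/1.2)^1 ≈ 0.0185.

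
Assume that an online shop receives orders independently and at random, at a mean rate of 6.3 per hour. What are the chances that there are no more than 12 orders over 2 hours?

0.5077

Over the interval, μ = 6.3 × 2 = 12.6 (2 hours).
P(N ≤ 12) = Σ_{j=0}^{12} e^(−μ) μ^j/j! ≈ 0.5077.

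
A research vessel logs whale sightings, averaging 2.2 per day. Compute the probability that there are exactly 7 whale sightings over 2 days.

0.0778

Over the interval, μ = 2.2 × 2 = 4.4 (2 days).
P(N = 7) = e^(−μ) μ^7/7! = e^(−4.4) · 4.4^7/5040 ≈ 0.0778.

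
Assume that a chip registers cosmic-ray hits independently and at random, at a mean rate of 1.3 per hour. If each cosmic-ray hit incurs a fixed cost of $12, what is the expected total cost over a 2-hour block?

$31.2

E[N] = 1.3 × 2 = 2.6 (a 2-hour block = 2 hours); E[cost] = 2.6 × $12 = $31.2.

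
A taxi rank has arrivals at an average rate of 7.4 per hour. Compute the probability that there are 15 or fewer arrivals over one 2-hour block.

Over the interval, μ = 7.4 × 2 = 14.8 (a 2-hour block = 2 hours).
P(N ≤ 15) = Σ_{j=0}^{15} e^(−μ) μ^j/j! ≈ 0.5886.

0.5886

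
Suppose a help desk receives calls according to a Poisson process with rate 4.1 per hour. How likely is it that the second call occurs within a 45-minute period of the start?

Over the interval, μ = 4.1 × 0.75 = 3.075 (a 45-minute period = 0.75 hours).
The second arrival falls in the interval iff at least 2 events occur there: P(S_2 ≤ t) = P(N ≥ 2) = 1 − P(N ≤ 1) ≈ 0.8118.

0.8118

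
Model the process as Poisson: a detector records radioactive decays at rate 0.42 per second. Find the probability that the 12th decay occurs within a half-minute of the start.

Over the interval, μ = 0.42 × 30 = 12.6 (a half-minute = 30 seconds).
The 12th arrival falls in the interval iff at least 12 events occur there: P(S_12 ≤ t) = P(N ≥ 12) = 1 − P(N ≤ 11) ≈ 0.6050.

0.6050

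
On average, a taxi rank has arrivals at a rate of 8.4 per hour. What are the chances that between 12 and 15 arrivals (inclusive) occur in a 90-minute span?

0.4029

Over the interval, μ = 8.4 × 1.5 = 12.6 (a 90-minute span = 1.5 hours).
P(12 ≤ N ≤ 15) = Σ_{j=12}^{15} e^(−12.6) · 12.6^j/j! ≈ 0.4029.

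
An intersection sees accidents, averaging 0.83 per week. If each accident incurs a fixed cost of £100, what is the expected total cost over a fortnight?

E[N] = 0.83 × 2 = 1.66 (a fortnight = 2 weeks); E[cost] = 1.66 × £100 = £166.

£166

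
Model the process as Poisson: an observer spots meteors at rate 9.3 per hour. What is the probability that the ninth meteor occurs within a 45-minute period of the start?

Over the interval, μ = 9.3 × 0.75 = 6.975 (a 45-minute period = 0.75 hours).
The ninth arrival falls in the interval iff at least 9 events occur there: P(S_9 ≤ t) = P(N ≥ 9) = 1 − P(N ≤ 8) ≈ 0.2677.

0.2677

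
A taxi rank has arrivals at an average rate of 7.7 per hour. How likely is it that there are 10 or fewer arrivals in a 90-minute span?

Over the interval, μ = 7.7 × 1.5 = 11.55 (a 90-minute span = 1.5 hours).
P(N ≤ 10) = Σ_{j=0}^{10} e^(−μ) μ^j/j! ≈ 0.3961.

0.3961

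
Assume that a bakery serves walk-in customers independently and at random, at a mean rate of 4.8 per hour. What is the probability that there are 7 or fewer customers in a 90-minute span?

Over the interval, μ = 4.8 × 1.5 = 7.2 (a 90-minute span = 1.5 hours).
P(N ≤ 7) = Σ_{j=0}^{7} e^(−μ) μ^j/j! ≈ 0.5689.

0.5689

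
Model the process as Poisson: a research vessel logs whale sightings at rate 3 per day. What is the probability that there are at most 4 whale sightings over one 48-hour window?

0.2851

Over the interval, μ = 3 × 2 = 6 (a 48-hour window = 2 days).
P(N ≤ 4) = Σ_{j=0}^{4} e^(−μ) μ^j/j! ≈ 0.2851.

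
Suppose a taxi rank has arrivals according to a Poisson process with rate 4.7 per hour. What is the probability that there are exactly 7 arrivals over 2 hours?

Over the interval, μ = 4.7 × 2 = 9.4 (2 hours).
P(N = 7) = e^(−μ) μ^7/7! = e^(−9.4) · 9.4^7/5040 ≈ 0.1064.

0.1064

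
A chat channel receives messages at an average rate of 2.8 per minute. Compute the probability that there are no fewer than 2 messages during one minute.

With mean μ = 2.8 per minute,
P(N ≥ 2) = 1 − P(N ≤ 1) = 1 − Σ_{j=0}^{1} e^(−μ) μ^j/j! ≈ 0.7689.

0.7689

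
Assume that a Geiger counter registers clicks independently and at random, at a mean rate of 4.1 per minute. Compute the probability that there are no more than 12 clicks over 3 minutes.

Over the interval, μ = 4.1 × 3 = 12.3 (3 minutes).
P(N ≤ 12) = Σ_{j=0}^{12} e^(−μ) μ^j/j! ≈ 0.5417.

0.5417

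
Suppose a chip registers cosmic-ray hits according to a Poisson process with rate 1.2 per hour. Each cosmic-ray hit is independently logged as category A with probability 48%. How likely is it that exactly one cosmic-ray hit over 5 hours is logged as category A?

0.1617

Thinning: the cosmic-ray hits that are logged as category A themselves form a Poisson process with rate 0.48 × 1.2 = 0.576 per hour.
Over the interval, μ = 0.576 × 5 = 2.88 (5 hours).
P(N = 1) = e^(−2.88) · 2.88^1/1! ≈ 0.1617.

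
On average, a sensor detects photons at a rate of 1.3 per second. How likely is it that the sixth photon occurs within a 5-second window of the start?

Over the interval, μ = 1.3 × 5 = 6.5 (a 5-second window = 5 seconds).
The sixth arrival falls in the interval iff at least 6 events occur there: P(S_6 ≤ t) = P(N ≥ 6) = 1 − P(N ≤ 5) ≈ 0.6310.

0.6310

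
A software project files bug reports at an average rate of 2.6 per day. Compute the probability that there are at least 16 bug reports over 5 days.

Over the interval, μ = 2.6 × 5 = 13 (5 days).
P(N ≥ 16) = 1 − P(N ≤ 15) = 1 − Σ_{j=0}^{15} e^(−μ) μ^j/j! ≈ 0.2364.

0.2364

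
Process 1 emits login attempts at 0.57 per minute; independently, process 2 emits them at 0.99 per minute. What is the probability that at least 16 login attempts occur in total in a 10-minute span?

0.4931

Independent Poisson processes superpose: combined rate λ = 0.57 + 0.99 = 1.56 per minute.
Over the interval, μ = 1.56 × 10 = 15.6 (a 10-minute span = 10 minutes).
P(N ≥ 16) = 1 − P(N ≤ 15) ≈ 0.4931.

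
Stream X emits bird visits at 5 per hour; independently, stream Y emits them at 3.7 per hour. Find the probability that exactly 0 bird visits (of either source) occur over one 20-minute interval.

Independent Poisson processes superpose: combined rate λ = 5 + 3.7 = 8.7 per hour.
Over the interval, μ = 8.7 × 1/3 = 2.9 (a 20-minute interval = 1/3 hours).
P(N = 0) = e^(−2.9) · 2.9^0/0! ≈ 0.0550.

0.0550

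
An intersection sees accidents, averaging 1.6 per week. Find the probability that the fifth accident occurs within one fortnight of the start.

Over the interval, μ = 1.6 × 2 = 3.2 (a fortnight = 2 weeks).
The fifth arrival falls in the interval iff at least 5 events occur there: P(S_5 ≤ t) = P(N ≥ 5) = 1 − P(N ≤ 4) ≈ 0.2194.

0.2194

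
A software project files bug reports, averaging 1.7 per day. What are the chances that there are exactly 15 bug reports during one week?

0.0706

Over the interval, μ = 1.7 × 7 = 11.9 (a week = 7 days).
P(N = 15) = e^(−μ) μ^15/15! = e^(−11.9) · 11.9^15/1307674368000 ≈ 0.0706.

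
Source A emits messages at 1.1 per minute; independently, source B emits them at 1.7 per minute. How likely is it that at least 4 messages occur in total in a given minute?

0.3081

Independent Poisson processes superpose: combined rate λ = 1.1 + 1.7 = 2.8 per minute.
So μ = 2.8.
P(N ≥ 4) = 1 − P(N ≤ 3) ≈ 0.3081.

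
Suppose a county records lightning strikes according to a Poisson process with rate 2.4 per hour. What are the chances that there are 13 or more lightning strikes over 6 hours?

0.6797

Over the interval, μ = 2.4 × 6 = 14.4 (6 hours).
P(N ≥ 13) = 1 − P(N ≤ 12) = 1 − Σ_{j=0}^{12} e^(−μ) μ^j/j! ≈ 0.6797.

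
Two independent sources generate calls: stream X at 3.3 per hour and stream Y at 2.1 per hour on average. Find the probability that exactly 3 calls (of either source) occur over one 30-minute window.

0.2205

Independent Poisson processes superpose: combined rate λ = 3.3 + 2.1 = 5.4 per hour.
Over the interval, μ = 5.4 × 0.5 = 2.7 (a 30-minute window = 0.5 hours).
P(N = 3) = e^(−2.7) · 2.7^3/3! ≈ 0.2205.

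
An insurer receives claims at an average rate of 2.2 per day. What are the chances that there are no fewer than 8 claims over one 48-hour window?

0.0786

Over the interval, μ = 2.2 × 2 = 4.4 (a 48-hour window = 2 days).
P(N ≥ 8) = 1 − P(N ≤ 7) = 1 − Σ_{j=0}^{7} e^(−μ) μ^j/j! ≈ 0.0786.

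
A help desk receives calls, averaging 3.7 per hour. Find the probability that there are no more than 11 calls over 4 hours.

0.1984

Over the interval, μ = 3.7 × 4 = 14.8 (4 hours).
P(N ≤ 11) = Σ_{j=0}^{11} e^(−μ) μ^j/j! ≈ 0.1984.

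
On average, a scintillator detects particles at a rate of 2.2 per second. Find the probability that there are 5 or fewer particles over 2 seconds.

0.7199

Over the interval, μ = 2.2 × 2 = 4.4 (2 seconds).
P(N ≤ 5) = Σ_{j=0}^{5} e^(−μ) μ^j/j! ≈ 0.7199.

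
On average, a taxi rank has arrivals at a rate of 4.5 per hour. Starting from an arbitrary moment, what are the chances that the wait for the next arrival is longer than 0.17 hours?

0.4653

The wait for the next event is exponential with rate λ = 4.5 per hour.
P(T > 0.17) = e^(−λt) = e^(−4.5 × 0.17) = e^(−0.765) ≈ 0.4653.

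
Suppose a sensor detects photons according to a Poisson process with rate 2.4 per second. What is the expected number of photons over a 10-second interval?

E[N] = λt = 2.4 × 10 = 24 (a 10-second interval = 10 seconds).

24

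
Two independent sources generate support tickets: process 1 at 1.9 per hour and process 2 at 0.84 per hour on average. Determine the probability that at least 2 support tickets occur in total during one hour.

Independent Poisson processes superpose: combined rate λ = 1.9 + 0.84 = 2.74 per hour.
So μ = 2.74.
P(N ≥ 2) = 1 − P(N ≤ 1) ≈ 0.7585.

0.7585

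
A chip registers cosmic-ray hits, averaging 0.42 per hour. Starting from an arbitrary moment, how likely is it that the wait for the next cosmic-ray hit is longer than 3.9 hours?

The wait for the next event is exponential with rate λ = 0.42 per hour.
P(T > 3.9) = e^(−λt) = e^(−0.42 × 3.9) = e^(−1.638) ≈ 0.1944.

0.1944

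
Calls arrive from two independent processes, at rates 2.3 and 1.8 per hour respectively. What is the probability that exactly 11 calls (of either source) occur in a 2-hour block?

Independent Poisson processes superpose: combined rate λ = 2.3 + 1.8 = 4.1 per hour.
Over the interval, μ = 4.1 × 2 = 8.2 (a 2-hour block = 2 hours).
P(N = 11) = e^(−8.2) · 8.2^11/11! ≈ 0.0776.

0.0776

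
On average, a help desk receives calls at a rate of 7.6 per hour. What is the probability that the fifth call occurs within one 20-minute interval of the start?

Over the interval, μ = 7.6 × 1/3 ≈ 2.53333 (a 20-minute interval = 1/3 hours).
The fifth arrival falls in the interval iff at least 5 events occur there: P(S_5 ≤ t) = P(N ≥ 5) = 1 − P(N ≤ 4) ≈ 0.1133.

0.1133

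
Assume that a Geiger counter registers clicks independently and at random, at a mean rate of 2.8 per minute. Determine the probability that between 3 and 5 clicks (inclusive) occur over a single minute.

With mean μ = 2.8 per minute,
P(3 ≤ N ≤ 5) = Σ_{j=3}^{5} e^(−2.8) · 2.8^j/j! ≈ 0.4654.

0.4654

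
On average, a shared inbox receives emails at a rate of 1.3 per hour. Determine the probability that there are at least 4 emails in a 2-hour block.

Over the interval, μ = 1.3 × 2 = 2.6 (a 2-hour block = 2 hours).
P(N ≥ 4) = 1 − P(N ≤ 3) = 1 − Σ_{j=0}^{3} e^(−μ) μ^j/j! ≈ 0.2640.

0.2640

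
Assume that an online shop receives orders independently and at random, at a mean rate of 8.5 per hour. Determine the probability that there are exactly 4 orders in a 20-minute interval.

0.1579

Over the interval, μ = 8.5 × 1/3 ≈ 2.83333 (a 20-minute interval = 1/3 hours).
P(N = 4) = e^(−μ) μ^4/4! = e^(−2.83333) · 2.83333^4/24 ≈ 0.1579.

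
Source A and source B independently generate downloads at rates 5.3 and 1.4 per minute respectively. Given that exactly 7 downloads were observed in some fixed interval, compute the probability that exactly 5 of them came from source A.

Given the total, each event is independently from source A with probability p = λ_A/(λ_A+λ_B) = 5.3/6.7 ≈ 0.7910.
So K ~ Binomial(7, 5.3/6.7): P(K = 5) = C(7,5) · (5.3/6.7)^5 · (1.4/6.7)^2 ≈ 0.2840.

0.2840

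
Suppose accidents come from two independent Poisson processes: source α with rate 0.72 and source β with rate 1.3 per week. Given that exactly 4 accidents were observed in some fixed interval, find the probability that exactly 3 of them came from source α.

0.1166

Given the total, each event is independently from source α with probability p = λ_α/(λ_α+λ_β) = 0.72/2.02 ≈ 0.3564.
So K ~ Binomial(4, 0.72/2.02): P(K = 3) = C(4,3) · (0.72/2.02)^3 · (1.3/2.02)^1 ≈ 0.1166.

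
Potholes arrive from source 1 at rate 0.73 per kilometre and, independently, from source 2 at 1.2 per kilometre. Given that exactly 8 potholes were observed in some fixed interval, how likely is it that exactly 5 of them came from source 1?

0.1042

Given the total, each event is independently from source 1 with probability p = λ_1/(λ_1+λ_2) = 0.73/1.93 ≈ 0.3782.
So K ~ Binomial(8, 0.73/1.93): P(K = 5) = C(8,5) · (0.73/1.93)^5 · (1.2/1.93)^3 ≈ 0.1042.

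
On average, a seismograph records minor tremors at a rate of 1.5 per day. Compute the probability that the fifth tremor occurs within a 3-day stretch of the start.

0.4679

Over the interval, μ = 1.5 × 3 = 4.5 (a 3-day stretch = 3 days).
The fifth arrival falls in the interval iff at least 5 events occur there: P(S_5 ≤ t) = P(N ≥ 5) = 1 − P(N ≤ 4) ≈ 0.4679.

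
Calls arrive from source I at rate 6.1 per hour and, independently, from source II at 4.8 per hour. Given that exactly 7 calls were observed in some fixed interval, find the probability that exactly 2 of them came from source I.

0.1089

Given the total, each event is independently from source I with probability p = λ_I/(λ_I+λ_II) = 6.1/10.9 ≈ 0.5596.
So K ~ Binomial(7, 6.1/10.9): P(K = 2) = C(7,2) · (6.1/10.9)^2 · (4.8/10.9)^5 ≈ 0.1089.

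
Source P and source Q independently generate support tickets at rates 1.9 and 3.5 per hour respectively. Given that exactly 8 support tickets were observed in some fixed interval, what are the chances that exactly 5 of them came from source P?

Given the total, each event is independently from source P with probability p = λ_P/(λ_P+λ_Q) = 1.9/5.4 ≈ 0.3519.
So K ~ Binomial(8, 1.9/5.4): P(K = 5) = C(8,5) · (1.9/5.4)^5 · (3.5/5.4)^3 ≈ 0.0822.

0.0822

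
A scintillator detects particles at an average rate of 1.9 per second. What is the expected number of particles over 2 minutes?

E[N] = λt = 1.9 × 120 = 228 (2 minutes = 120 seconds).

228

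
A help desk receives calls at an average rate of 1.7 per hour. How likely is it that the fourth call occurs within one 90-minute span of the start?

0.2532

Over the interval, μ = 1.7 × 1.5 = 2.55 (a 90-minute span = 1.5 hours).
The fourth arrival falls in the interval iff at least 4 events occur there: P(S_4 ≤ t) = P(N ≥ 4) = 1 − P(N ≤ 3) ≈ 0.2532.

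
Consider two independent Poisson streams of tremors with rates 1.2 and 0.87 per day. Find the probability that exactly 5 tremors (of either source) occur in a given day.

Independent Poisson processes superpose: combined rate λ = 1.2 + 0.87 = 2.07 per day.
So μ = 2.07.
P(N = 5) = e^(−2.07) · 2.07^5/5! ≈ 0.0400.

0.0400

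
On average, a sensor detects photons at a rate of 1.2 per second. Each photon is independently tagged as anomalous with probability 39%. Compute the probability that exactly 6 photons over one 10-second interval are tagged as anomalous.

0.1354

Thinning: the photons that are tagged as anomalous themselves form a Poisson process with rate 0.39 × 1.2 = 0.468 per second.
Over the interval, μ = 0.468 × 10 = 4.68 (a 10-second interval = 10 seconds).
P(N = 6) = e^(−4.68) · 4.68^6/6! ≈ 0.1354.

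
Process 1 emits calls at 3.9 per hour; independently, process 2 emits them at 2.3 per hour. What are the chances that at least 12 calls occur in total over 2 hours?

Independent Poisson processes superpose: combined rate λ = 3.9 + 2.3 = 6.2 per hour.
Over the interval, μ = 6.2 × 2 = 12.4 (2 hours).
P(N ≥ 12) = 1 − P(N ≤ 11) ≈ 0.5833.

0.5833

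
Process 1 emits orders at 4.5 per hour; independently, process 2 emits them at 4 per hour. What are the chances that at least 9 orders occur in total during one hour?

0.4769

Independent Poisson processes superpose: combined rate λ = 4.5 + 4 = 8.5 per hour.
So μ = 8.5.
P(N ≥ 9) = 1 − P(N ≤ 8) ≈ 0.4769.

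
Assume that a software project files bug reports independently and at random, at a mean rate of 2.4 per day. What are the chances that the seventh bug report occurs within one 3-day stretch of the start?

Over the interval, μ = 2.4 × 3 = 7.2 (a 3-day stretch = 3 days).
The seventh arrival falls in the interval iff at least 7 events occur there: P(S_7 ≤ t) = P(N ≥ 7) = 1 − P(N ≤ 6) ≈ 0.5796.

0.5796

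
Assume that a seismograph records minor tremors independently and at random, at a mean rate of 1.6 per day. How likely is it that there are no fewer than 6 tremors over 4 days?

Over the interval, μ = 1.6 × 4 = 6.4 (4 days).
P(N ≥ 6) = 1 − P(N ≤ 5) = 1 − Σ_{j=0}^{5} e^(−μ) μ^j/j! ≈ 0.6163.

0.6163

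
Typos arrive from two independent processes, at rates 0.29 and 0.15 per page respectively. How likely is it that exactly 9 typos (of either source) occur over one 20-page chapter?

0.1315

Independent Poisson processes superpose: combined rate λ = 0.29 + 0.15 = 0.44 per page.
Over the interval, μ = 0.44 × 20 = 8.8 (a 20-page chapter = 20 pages).
P(N = 9) = e^(−8.8) · 8.8^9/9! ≈ 0.1315.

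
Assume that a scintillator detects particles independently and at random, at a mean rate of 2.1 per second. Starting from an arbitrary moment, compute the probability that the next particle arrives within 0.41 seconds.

0.5773

Inter-arrival times are exponential with rate λ = 2.1 per second.
P(T ≤ 0.41) = 1 − e^(−λt) = 1 − e^(−2.1 × 0.41) = 1 − e^(−0.861) ≈ 0.5773.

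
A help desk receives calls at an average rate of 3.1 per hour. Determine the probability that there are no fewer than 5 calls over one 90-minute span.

Over the interval, μ = 3.1 × 1.5 = 4.65 (a 90-minute span = 1.5 hours).
P(N ≥ 5) = 1 − P(N ≤ 4) = 1 − Σ_{j=0}^{4} e^(−μ) μ^j/j! ≈ 0.4961.

0.4961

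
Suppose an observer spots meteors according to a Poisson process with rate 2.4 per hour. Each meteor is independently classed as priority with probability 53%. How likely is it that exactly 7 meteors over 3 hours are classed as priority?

0.0515

Thinning: the meteors that are classed as priority themselves form a Poisson process with rate 0.53 × 2.4 = 1.272 per hour.
Over the interval, μ = 1.272 × 3 = 3.816 (3 hours).
P(N = 7) = e^(−3.816) · 3.816^7/7! ≈ 0.0515.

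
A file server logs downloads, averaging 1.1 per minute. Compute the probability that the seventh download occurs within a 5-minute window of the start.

Over the interval, μ = 1.1 × 5 = 5.5 (a 5-minute window = 5 minutes).
The seventh arrival falls in the interval iff at least 7 events occur there: P(S_7 ≤ t) = P(N ≥ 7) = 1 − P(N ≤ 6) ≈ 0.3140.

0.3140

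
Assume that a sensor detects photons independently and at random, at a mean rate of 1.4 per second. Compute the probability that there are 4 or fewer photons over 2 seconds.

0.8477

Over the interval, μ = 1.4 × 2 = 2.8 (2 seconds).
P(N ≤ 4) = Σ_{j=0}^{4} e^(−μ) μ^j/j! ≈ 0.8477.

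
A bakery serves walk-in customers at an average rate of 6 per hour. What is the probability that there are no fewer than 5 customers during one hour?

0.7149

With mean μ = 6 per hour,
P(N ≥ 5) = 1 − P(N ≤ 4) = 1 − Σ_{j=0}^{4} e^(−μ) μ^j/j! ≈ 0.7149.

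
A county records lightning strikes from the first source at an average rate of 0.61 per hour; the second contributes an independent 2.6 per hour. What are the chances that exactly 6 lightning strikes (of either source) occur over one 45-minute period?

Independent Poisson processes superpose: combined rate λ = 0.61 + 2.6 = 3.21 per hour.
Over the interval, μ = 3.21 × 0.75 = 2.4075 (a 45-minute period = 0.75 hours).
P(N = 6) = e^(−2.4075) · 2.4075^6/6! ≈ 0.0244.

0.0244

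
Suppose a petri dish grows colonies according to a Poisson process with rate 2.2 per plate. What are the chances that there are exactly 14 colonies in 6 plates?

Over the interval, μ = 2.2 × 6 = 13.2 (6 plates).
P(N = 14) = e^(−μ) μ^14/14! = e^(−13.2) · 13.2^14/87178291200 ≈ 0.1035.

0.1035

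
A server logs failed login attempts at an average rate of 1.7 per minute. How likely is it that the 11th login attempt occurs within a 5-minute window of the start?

0.2366

Over the interval, μ = 1.7 × 5 = 8.5 (a 5-minute window = 5 minutes).
The 11th arrival falls in the interval iff at least 11 events occur there: P(S_11 ≤ t) = P(N ≥ 11) = 1 − P(N ≤ 10) ≈ 0.2366.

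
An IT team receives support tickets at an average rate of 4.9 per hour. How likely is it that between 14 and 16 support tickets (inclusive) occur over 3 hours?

Over the interval, μ = 4.9 × 3 = 14.7 (3 hours).
P(14 ≤ N ≤ 16) = Σ_{j=14}^{16} e^(−14.7) · 14.7^j/j! ≈ 0.3002.

0.3002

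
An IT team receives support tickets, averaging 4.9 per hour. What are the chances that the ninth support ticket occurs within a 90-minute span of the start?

0.3175

Over the interval, μ = 4.9 × 1.5 = 7.35 (a 90-minute span = 1.5 hours).
The ninth arrival falls in the interval iff at least 9 events occur there: P(S_9 ≤ t) = P(N ≥ 9) = 1 − P(N ≤ 8) ≈ 0.3175.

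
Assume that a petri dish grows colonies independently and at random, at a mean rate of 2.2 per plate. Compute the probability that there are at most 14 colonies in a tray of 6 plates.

0.6546

Over the interval, μ = 2.2 × 6 = 13.2 (a tray of 6 plates = 6 plates).
P(N ≤ 14) = Σ_{j=0}^{14} e^(−μ) μ^j/j! ≈ 0.6546.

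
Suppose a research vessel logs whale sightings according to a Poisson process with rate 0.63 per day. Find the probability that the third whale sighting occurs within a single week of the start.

Over the interval, μ = 0.63 × 7 = 4.41 (a week = 7 days).
The third arrival falls in the interval iff at least 3 events occur there: P(S_3 ≤ t) = P(N ≥ 3) = 1 − P(N ≤ 2) ≈ 0.8160.

0.8160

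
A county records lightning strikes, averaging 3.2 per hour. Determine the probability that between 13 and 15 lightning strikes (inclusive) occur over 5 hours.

0.2736

Over the interval, μ = 3.2 × 5 = 16 (5 hours).
P(13 ≤ N ≤ 15) = Σ_{j=13}^{15} e^(−16) · 16^j/j! ≈ 0.2736.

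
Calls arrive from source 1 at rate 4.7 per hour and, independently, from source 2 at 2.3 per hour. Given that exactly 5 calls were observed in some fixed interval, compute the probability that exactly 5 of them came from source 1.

0.1365

Given the total, each event is independently from source 1 with probability p = λ_1/(λ_1+λ_2) = 4.7/7 ≈ 0.6714.
So K ~ Binomial(5, 4.7/7): P(K = 5) = C(5,5) · (4.7/7)^5 · (2.3/7)^0 ≈ 0.1365.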